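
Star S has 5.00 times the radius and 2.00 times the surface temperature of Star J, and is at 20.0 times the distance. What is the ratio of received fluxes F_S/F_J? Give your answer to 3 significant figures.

L_S/L_J = (R_S/R_J)²(T_S/T_J)⁴ = (5.00)² × (2.00)⁴ = 400.0.
F_S/F_J = (L_S/L_J)/(d_S/d_J)² = 400.0 / (20.0)² = 1.000.

1.00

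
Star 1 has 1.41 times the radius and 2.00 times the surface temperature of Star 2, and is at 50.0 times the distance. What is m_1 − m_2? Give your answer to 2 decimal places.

L_1/L_2 = (1.41)²(2.00)⁴ = 31.81.
F_1/F_2 = (L_1/L_2)/(d_1/d_2)² = 31.81/2500 = 0.01272.
m_1 − m_2 = −2.5 log₁₀(0.01272) = 4.74.

4.74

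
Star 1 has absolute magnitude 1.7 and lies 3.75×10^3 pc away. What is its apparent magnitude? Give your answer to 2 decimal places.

14.57

m = M + 5 log₁₀(d/10 pc) = 1.7 + 5 log₁₀(3.75×10^3/10)
  = 1.7 + 5 × 2.574 = 1.7 + 12.87 = 14.57.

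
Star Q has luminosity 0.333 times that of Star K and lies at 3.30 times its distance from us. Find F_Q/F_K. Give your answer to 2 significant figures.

0.031

F = L/(4πd²), so F_Q/F_K = (L_Q/L_K) / (d_Q/d_K)²
= 0.333 / (3.30)² = 0.333 / 10.89 = 0.03058.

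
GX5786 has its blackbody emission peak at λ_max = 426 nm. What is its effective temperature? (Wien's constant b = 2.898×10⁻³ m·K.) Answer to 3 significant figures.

T = b/λ_max = 2.898×10⁻³ / (426×10⁻⁹) = 6803 K.

6.80×10^3 K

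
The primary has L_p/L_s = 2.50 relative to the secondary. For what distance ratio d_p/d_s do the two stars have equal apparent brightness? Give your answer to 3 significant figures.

1.58

Equal flux requires L_p/d_p² = L_s/d_s², so d_p/d_s = √(L_p/L_s)
= √(2.50) = 1.581.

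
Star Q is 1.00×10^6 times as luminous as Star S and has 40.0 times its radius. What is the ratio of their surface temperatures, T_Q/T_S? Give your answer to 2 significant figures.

L ∝ R²T⁴ gives T ∝ (L/R²)^(1/4), so
T_Q/T_S = (1.00×10^6 / 40.0²)^(1/4) = (625.0)^(1/4) = 5.000.

5.0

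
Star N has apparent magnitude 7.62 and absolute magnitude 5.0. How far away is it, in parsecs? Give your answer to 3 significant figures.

33.4 pc

m − M = 5 log₁₀(d/10 pc)
7.62 − (5.0) = 2.62 = 5 log₁₀(d/10)
d = 10 × 10^(2.62/5) = 10 × 10^0.524 = 33.42 pc.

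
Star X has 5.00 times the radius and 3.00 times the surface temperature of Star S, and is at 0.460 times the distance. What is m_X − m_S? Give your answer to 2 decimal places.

-9.95

L_X/L_S = (5.00)²(3.00)⁴ = 2025.
F_X/F_S = (L_X/L_S)/(d_X/d_S)² = 2025/0.2116 = 9570.
m_X − m_S = −2.5 log₁₀(9570) = -9.95.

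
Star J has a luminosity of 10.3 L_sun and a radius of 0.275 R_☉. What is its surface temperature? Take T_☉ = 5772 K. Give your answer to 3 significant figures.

T/T_☉ = (L/L_☉)^(1/4) / (R/R_☉)^(1/2)
T = 5772 × (10.3)^(1/4) / √(0.275) = 5772 × 1.791 / 0.5244 = 1.972×10^4 K.

1.97×10^4 K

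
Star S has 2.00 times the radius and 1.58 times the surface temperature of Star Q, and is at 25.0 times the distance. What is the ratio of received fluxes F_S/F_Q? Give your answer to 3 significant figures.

0.0399

L_S/L_Q = (R_S/R_Q)²(T_S/T_Q)⁴ = (2.00)² × (1.58)⁴ = 24.93.
F_S/F_Q = (L_S/L_Q)/(d_S/d_Q)² = 24.93 / (25.0)² = 0.03988.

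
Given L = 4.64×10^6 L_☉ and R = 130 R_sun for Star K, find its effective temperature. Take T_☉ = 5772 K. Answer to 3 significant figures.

T/T_☉ = (L/L_☉)^(1/4) / (R/R_☉)^(1/2)
T = 5772 × (4.64×10^6)^(1/4) / √(130) = 5772 × 46.41 / 11.40 = 2.350×10^4 K.

2.35×10^4 K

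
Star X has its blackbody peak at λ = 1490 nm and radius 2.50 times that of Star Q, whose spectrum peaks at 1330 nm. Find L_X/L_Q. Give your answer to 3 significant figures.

Wien's law gives T ∝ 1/λ_max, so T_X/T_Q = λ_Q/λ_X = 1330/1490 = 0.8926.
Then L ∝ R²T⁴ gives L_X/L_Q = (2.50)² × (0.8926)⁴ = 6.250 × 0.6348 = 3.968.

3.97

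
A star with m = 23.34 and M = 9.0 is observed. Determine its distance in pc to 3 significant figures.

7.38×10^3 pc

m − M = 5 log₁₀(d/10 pc)
23.34 − (9.0) = 14.34 = 5 log₁₀(d/10)
d = 10 × 10^(14.34/5) = 10 × 10^2.868 = 7379 pc.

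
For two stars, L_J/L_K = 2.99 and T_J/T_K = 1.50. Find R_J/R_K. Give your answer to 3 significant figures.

0.769

L ∝ R²T⁴ gives R ∝ √L / T², so
R_J/R_K = √(2.99) / (1.50)² = 1.729 / 2.250 = 0.7685.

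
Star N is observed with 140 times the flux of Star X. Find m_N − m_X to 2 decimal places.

m_N − m_X = −2.5 log₁₀(F_N/F_X) = −2.5 log₁₀(140) = −2.5 × (2.146) = -5.365.

-5.37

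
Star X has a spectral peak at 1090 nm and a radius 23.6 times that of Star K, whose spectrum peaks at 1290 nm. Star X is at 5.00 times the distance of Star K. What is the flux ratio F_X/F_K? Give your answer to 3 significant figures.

43.7

Wien's law: T_X/T_K = λ_K/λ_X = 1290/1090 = 1.183.
L_X/L_K = (R_X/R_K)²(T_X/T_K)⁴ = (23.6)²(1.183)⁴ = 1093.
F_X/F_K = (L_X/L_K)/(d_X/d_K)² = 1093/(5.00)² = 43.71.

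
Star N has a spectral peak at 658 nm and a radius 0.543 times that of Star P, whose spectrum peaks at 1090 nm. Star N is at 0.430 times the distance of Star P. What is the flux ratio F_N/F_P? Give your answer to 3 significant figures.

12.0

Wien's law: T_N/T_P = λ_P/λ_N = 1090/658 = 1.657.
L_N/L_P = (R_N/R_P)²(T_N/T_P)⁴ = (0.543)²(1.657)⁴ = 2.220.
F_N/F_P = (L_N/L_P)/(d_N/d_P)² = 2.220/(0.430)² = 12.01.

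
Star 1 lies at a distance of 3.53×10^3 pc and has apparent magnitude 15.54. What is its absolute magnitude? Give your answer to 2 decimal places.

M = m − 5 log₁₀(d/10 pc) = 15.54 − 5 log₁₀(3.53×10^3/10)
  = 15.54 − 5 × 2.548 = 15.54 − 12.74 = 2.80.

2.80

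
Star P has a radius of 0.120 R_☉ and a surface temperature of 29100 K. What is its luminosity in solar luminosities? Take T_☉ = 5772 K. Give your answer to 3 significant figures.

L/L_☉ = (R/R_☉)² (T/T_☉)⁴ = (0.120)² × (29100/5772)⁴
       = 0.01440 × (5.042)⁴ = 0.01440 × 646.1 = 9.303.

9.30 solar luminosities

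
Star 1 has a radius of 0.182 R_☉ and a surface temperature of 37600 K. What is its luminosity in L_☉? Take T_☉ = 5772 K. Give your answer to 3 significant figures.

59.6 L_☉

L/L_☉ = (R/R_☉)² (T/T_☉)⁴ = (0.182)² × (37600/5772)⁴
       = 0.03312 × (6.514)⁴ = 0.03312 × 1801 = 59.65.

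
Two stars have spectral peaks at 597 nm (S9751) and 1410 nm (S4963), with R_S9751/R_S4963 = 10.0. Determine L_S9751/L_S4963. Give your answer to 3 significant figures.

3.11×10^3

Wien's law gives T ∝ 1/λ_max, so T_S9751/T_S4963 = λ_S4963/λ_S9751 = 1410/597 = 2.362.
Then L ∝ R²T⁴ gives L_S9751/L_S4963 = (10.0)² × (2.362)⁴ = 100.0 × 31.12 = 3112.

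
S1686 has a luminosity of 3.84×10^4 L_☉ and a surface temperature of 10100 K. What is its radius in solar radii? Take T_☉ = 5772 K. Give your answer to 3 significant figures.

R/R_☉ = √(L/L_☉) / (T/T_☉)² = √(3.84×10^4) / (1.750)²
       = 196.0 / 3.062 = 64.00.

64.0 solar radii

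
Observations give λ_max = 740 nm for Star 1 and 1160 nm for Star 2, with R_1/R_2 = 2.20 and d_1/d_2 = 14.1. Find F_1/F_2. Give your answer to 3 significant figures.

Wien's law: T_1/T_2 = λ_2/λ_1 = 1160/740 = 1.568.
L_1/L_2 = (R_1/R_2)²(T_1/T_2)⁴ = (2.20)²(1.568)⁴ = 29.22.
F_1/F_2 = (L_1/L_2)/(d_1/d_2)² = 29.22/(14.1)² = 0.1470.

0.147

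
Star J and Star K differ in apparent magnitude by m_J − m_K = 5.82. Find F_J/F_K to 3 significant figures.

F_J/F_K = 10^(−(m_J − m_K)/2.5) = 10^(-5.82/2.5) = 10^-2.328 = 0.004699.

0.00470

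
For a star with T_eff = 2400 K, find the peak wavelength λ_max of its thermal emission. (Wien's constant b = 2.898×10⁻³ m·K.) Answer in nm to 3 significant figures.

λ_max = b/T = 2.898×10⁻³ / 2400 = 1.21×10^-6 m = 1208 nm.

1.21×10^3 nm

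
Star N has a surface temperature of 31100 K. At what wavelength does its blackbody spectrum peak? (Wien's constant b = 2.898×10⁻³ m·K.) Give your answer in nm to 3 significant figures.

93.2 nm

λ_max = b/T = 2.898×10⁻³ / 31100 = 9.32×10^-8 m = 93.18 nm.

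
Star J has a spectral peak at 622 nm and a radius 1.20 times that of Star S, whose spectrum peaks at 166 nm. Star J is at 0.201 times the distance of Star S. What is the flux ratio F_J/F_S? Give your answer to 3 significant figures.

Wien's law: T_J/T_S = λ_S/λ_J = 166/622 = 0.2669.
L_J/L_S = (R_J/R_S)²(T_J/T_S)⁴ = (1.20)²(0.2669)⁴ = 0.007305.
F_J/F_S = (L_J/L_S)/(d_J/d_S)² = 0.007305/(0.201)² = 0.1808.

0.181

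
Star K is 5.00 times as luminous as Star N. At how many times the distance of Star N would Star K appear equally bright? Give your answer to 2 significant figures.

Equal flux requires L_K/d_K² = L_N/d_N², so d_K/d_N = √(L_K/L_N)
= √(5.00) = 2.236.

2.2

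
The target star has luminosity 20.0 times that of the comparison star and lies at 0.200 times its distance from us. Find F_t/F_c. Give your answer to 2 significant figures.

F = L/(4πd²), so F_t/F_c = (L_t/L_c) / (d_t/d_c)²
= 20.0 / (0.200)² = 20.0 / 0.04000 = 500.0.

5.0×10^2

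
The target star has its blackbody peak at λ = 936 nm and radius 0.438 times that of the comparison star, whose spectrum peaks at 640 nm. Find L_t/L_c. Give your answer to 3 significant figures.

Wien's law gives T ∝ 1/λ_max, so T_t/T_c = λ_c/λ_t = 640/936 = 0.6838.
Then L ∝ R²T⁴ gives L_t/L_c = (0.438)² × (0.6838)⁴ = 0.1918 × 0.2186 = 0.04193.

0.0419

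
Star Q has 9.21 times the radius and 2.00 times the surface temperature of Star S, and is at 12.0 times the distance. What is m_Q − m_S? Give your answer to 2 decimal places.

-2.44

L_Q/L_S = (9.21)²(2.00)⁴ = 1357.
F_Q/F_S = (L_Q/L_S)/(d_Q/d_S)² = 1357/144.0 = 9.425.
m_Q − m_S = −2.5 log₁₀(9.425) = -2.44.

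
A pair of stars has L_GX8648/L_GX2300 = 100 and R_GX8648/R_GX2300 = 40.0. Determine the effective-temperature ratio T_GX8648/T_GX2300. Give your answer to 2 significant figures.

L ∝ R²T⁴ gives T ∝ (L/R²)^(1/4), so
T_GX8648/T_GX2300 = (100 / 40.0²)^(1/4) = (0.06250)^(1/4) = 0.5000.

0.50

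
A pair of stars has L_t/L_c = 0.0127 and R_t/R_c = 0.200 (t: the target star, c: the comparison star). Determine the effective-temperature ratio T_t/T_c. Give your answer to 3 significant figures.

L ∝ R²T⁴ gives T ∝ (L/R²)^(1/4), so
T_t/T_c = (0.0127 / 0.200²)^(1/4) = (0.3175)^(1/4) = 0.7506.

0.751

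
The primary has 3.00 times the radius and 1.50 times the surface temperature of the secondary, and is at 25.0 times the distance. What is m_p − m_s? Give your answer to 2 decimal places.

L_p/L_s = (3.00)²(1.50)⁴ = 45.56.
F_p/F_s = (L_p/L_s)/(d_p/d_s)² = 45.56/625.0 = 0.07290.
m_p − m_s = −2.5 log₁₀(0.07290) = 2.84.

2.84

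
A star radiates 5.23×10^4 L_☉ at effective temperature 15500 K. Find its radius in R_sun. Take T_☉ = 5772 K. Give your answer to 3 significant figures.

31.7 R_sun

R/R_☉ = √(L/L_☉) / (T/T_☉)² = √(5.23×10^4) / (2.685)²
       = 228.7 / 7.211 = 31.71.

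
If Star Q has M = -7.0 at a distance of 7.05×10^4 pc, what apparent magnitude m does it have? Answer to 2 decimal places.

12.24

m = M + 5 log₁₀(d/10 pc) = -7.0 + 5 log₁₀(7.05×10^4/10)
  = -7.0 + 5 × 3.848 = -7.0 + 19.24 = 12.24.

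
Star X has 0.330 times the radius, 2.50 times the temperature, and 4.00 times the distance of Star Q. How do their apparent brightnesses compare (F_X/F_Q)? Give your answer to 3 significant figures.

L_X/L_Q = (R_X/R_Q)²(T_X/T_Q)⁴ = (0.330)² × (2.50)⁴ = 4.254.
F_X/F_Q = (L_X/L_Q)/(d_X/d_Q)² = 4.254 / (4.00)² = 0.2659.

0.266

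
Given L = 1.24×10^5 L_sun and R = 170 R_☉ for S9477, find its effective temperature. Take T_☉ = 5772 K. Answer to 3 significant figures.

T/T_☉ = (L/L_☉)^(1/4) / (R/R_☉)^(1/2)
T = 5772 × (1.24×10^5)^(1/4) / √(170) = 5772 × 18.77 / 13.04 = 8307 K.

8.31×10^3 K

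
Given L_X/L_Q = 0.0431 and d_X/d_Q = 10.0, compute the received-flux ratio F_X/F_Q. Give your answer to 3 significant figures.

4.31×10^-4

F = L/(4πd²), so F_X/F_Q = (L_X/L_Q) / (d_X/d_Q)²
= 0.0431 / (10.0)² = 0.0431 / 100.0 = 4.310×10^-4.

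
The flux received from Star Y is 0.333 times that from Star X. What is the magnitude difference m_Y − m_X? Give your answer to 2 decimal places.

m_Y − m_X = −2.5 log₁₀(F_Y/F_X) = −2.5 log₁₀(0.333) = −2.5 × (-0.478) = 1.194.

1.19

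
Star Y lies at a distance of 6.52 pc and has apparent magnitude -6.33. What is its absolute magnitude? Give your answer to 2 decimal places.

-5.40

M = m − 5 log₁₀(d/10 pc) = -6.33 − 5 log₁₀(6.52/10)
  = -6.33 − 5 × -0.186 = -6.33 − -0.93 = -5.40.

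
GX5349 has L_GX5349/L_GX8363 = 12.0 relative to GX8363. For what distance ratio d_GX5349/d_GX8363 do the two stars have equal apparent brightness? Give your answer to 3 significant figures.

3.46

Equal flux requires L_GX5349/d_GX5349² = L_GX8363/d_GX8363², so d_GX5349/d_GX8363 = √(L_GX5349/L_GX8363)
= √(12.0) = 3.464.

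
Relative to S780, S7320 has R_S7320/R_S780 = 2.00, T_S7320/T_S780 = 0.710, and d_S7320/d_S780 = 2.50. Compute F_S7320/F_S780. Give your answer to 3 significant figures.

0.163

L_S7320/L_S780 = (R_S7320/R_S780)²(T_S7320/T_S780)⁴ = (2.00)² × (0.710)⁴ = 1.016.
F_S7320/F_S780 = (L_S7320/L_S780)/(d_S7320/d_S780)² = 1.016 / (2.50)² = 0.1626.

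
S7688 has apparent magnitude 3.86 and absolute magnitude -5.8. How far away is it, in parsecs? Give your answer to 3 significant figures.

855 pc

m − M = 5 log₁₀(d/10 pc)
3.86 − (-5.8) = 9.66 = 5 log₁₀(d/10)
d = 10 × 10^(9.66/5) = 10 × 10^1.932 = 855.1 pc.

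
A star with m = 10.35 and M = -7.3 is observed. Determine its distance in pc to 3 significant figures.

3.39×10^4 pc

m − M = 5 log₁₀(d/10 pc)
10.35 − (-7.3) = 17.65 = 5 log₁₀(d/10)
d = 10 × 10^(17.65/5) = 10 × 10^3.530 = 3.388×10^4 pc.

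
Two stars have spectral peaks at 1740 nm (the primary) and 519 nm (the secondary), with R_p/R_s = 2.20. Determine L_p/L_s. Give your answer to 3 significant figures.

Wien's law gives T ∝ 1/λ_max, so T_p/T_s = λ_s/λ_p = 519/1740 = 0.2983.
Then L ∝ R²T⁴ gives L_p/L_s = (2.20)² × (0.2983)⁴ = 4.840 × 0.007915 = 0.03831.

0.0383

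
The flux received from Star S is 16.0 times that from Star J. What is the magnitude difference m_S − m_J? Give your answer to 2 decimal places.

-3.01

m_S − m_J = −2.5 log₁₀(F_S/F_J) = −2.5 log₁₀(16.0) = −2.5 × (1.204) = -3.010.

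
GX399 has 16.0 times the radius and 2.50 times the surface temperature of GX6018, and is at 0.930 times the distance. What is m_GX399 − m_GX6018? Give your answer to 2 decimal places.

L_GX399/L_GX6018 = (16.0)²(2.50)⁴ = 1.000×10^4.
F_GX399/F_GX6018 = (L_GX399/L_GX6018)/(d_GX399/d_GX6018)² = 1.000×10^4/0.8649 = 1.156×10^4.
m_GX399 − m_GX6018 = −2.5 log₁₀(1.156×10^4) = -10.16.

-10.16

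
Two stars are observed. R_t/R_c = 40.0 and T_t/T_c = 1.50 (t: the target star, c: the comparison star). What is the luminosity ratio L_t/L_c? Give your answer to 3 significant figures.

8.10×10^3

From the Stefan–Boltzmann law, L ∝ R²T⁴, so
L_t/L_c = (R_t/R_c)² (T_t/T_c)⁴ = (40.0)² × (1.50)⁴ = 1600 × 5.062 = 8100.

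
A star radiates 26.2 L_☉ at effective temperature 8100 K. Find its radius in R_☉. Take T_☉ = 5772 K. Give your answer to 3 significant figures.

R/R_☉ = √(L/L_☉) / (T/T_☉)² = √(26.2) / (1.403)²
       = 5.119 / 1.969 = 2.599.

2.60 R_☉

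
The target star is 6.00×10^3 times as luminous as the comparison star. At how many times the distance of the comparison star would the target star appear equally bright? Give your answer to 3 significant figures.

Equal flux requires L_t/d_t² = L_c/d_c², so d_t/d_c = √(L_t/L_c)
= √(6.00×10^3) = 77.46.

77.5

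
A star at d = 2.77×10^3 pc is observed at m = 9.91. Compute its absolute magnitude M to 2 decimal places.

M = m − 5 log₁₀(d/10 pc) = 9.91 − 5 log₁₀(2.77×10^3/10)
  = 9.91 − 5 × 2.442 = 9.91 − 12.21 = -2.30.

-2.30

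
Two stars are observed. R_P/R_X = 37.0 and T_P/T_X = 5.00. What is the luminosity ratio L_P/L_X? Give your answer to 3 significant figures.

8.56×10^5

From the Stefan–Boltzmann law, L ∝ R²T⁴, so
L_P/L_X = (R_P/R_X)² (T_P/T_X)⁴ = (37.0)² × (5.00)⁴ = 1369 × 625.0 = 8.556×10^5.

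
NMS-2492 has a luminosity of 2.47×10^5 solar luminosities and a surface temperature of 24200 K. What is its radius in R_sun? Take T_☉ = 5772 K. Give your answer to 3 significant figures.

R/R_☉ = √(L/L_☉) / (T/T_☉)² = √(2.47×10^5) / (4.193)²
       = 497.0 / 17.58 = 28.27.

28.3 R_sun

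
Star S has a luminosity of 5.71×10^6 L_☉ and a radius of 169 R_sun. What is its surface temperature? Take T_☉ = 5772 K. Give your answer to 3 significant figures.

T/T_☉ = (L/L_☉)^(1/4) / (R/R_☉)^(1/2)
T = 5772 × (5.71×10^6)^(1/4) / √(169) = 5772 × 48.88 / 13.00 = 2.170×10^4 K.

2.17×10^4 K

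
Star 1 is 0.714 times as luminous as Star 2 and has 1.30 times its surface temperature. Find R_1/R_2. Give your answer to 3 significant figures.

0.500

L ∝ R²T⁴ gives R ∝ √L / T², so
R_1/R_2 = √(0.714) / (1.30)² = 0.8450 / 1.690 = 0.5000.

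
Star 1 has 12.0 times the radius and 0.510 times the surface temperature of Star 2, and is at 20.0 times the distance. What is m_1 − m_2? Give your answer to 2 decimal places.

4.03

L_1/L_2 = (12.0)²(0.510)⁴ = 9.742.
F_1/F_2 = (L_1/L_2)/(d_1/d_2)² = 9.742/400.0 = 0.02435.
m_1 − m_2 = −2.5 log₁₀(0.02435) = 4.03.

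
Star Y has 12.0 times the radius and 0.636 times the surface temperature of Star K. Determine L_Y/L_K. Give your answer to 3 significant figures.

23.6

From the Stefan–Boltzmann law, L ∝ R²T⁴, so
L_Y/L_K = (R_Y/R_K)² (T_Y/T_K)⁴ = (12.0)² × (0.636)⁴ = 144.0 × 0.1636 = 23.56.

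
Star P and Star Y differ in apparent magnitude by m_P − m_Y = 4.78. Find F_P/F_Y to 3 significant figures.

0.0122

F_P/F_Y = 10^(−(m_P − m_Y)/2.5) = 10^(-4.78/2.5) = 10^-1.912 = 0.01225.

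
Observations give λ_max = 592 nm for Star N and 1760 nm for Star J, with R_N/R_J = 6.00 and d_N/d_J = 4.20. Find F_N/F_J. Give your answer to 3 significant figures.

Wien's law: T_N/T_J = λ_J/λ_N = 1760/592 = 2.973.
L_N/L_J = (R_N/R_J)²(T_N/T_J)⁴ = (6.00)²(2.973)⁴ = 2812.
F_N/F_J = (L_N/L_J)/(d_N/d_J)² = 2812/(4.20)² = 159.4.

159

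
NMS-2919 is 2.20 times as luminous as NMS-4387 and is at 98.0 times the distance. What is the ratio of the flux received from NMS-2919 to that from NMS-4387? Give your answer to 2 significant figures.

2.3×10^-4

F = L/(4πd²), so F_NMS-2919/F_NMS-4387 = (L_NMS-2919/L_NMS-4387) / (d_NMS-2919/d_NMS-4387)²
= 2.20 / (98.0)² = 2.20 / 9604 = 2.291×10^-4.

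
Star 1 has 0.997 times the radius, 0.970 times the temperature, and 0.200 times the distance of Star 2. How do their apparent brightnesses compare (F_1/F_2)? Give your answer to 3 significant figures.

L_1/L_2 = (R_1/R_2)²(T_1/T_2)⁴ = (0.997)² × (0.970)⁴ = 0.8800.
F_1/F_2 = (L_1/L_2)/(d_1/d_2)² = 0.8800 / (0.200)² = 22.00.

22.0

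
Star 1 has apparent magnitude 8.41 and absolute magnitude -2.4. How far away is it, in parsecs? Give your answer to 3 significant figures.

m − M = 5 log₁₀(d/10 pc)
8.41 − (-2.4) = 10.81 = 5 log₁₀(d/10)
d = 10 × 10^(10.81/5) = 10 × 10^2.162 = 1452 pc.

1.45×10^3 pc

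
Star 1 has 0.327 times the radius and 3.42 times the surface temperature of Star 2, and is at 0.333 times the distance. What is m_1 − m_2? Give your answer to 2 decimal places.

-5.30

L_1/L_2 = (0.327)²(3.42)⁴ = 14.63.
F_1/F_2 = (L_1/L_2)/(d_1/d_2)² = 14.63/0.1109 = 131.9.
m_1 − m_2 = −2.5 log₁₀(131.9) = -5.30.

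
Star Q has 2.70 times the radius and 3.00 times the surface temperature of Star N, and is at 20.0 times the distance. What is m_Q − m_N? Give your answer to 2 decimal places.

-0.42

L_Q/L_N = (2.70)²(3.00)⁴ = 590.5.
F_Q/F_N = (L_Q/L_N)/(d_Q/d_N)² = 590.5/400.0 = 1.476.
m_Q − m_N = −2.5 log₁₀(1.476) = -0.42.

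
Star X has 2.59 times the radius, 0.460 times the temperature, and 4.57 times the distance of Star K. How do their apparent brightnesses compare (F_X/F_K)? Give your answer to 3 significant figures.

0.0144

L_X/L_K = (R_X/R_K)²(T_X/T_K)⁴ = (2.59)² × (0.460)⁴ = 0.3004.
F_X/F_K = (L_X/L_K)/(d_X/d_K)² = 0.3004 / (4.57)² = 0.01438.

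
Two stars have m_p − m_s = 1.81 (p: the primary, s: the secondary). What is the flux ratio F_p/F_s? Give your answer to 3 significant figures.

0.189

F_p/F_s = 10^(−(m_p − m_s)/2.5) = 10^(-1.81/2.5) = 10^-0.724 = 0.1888.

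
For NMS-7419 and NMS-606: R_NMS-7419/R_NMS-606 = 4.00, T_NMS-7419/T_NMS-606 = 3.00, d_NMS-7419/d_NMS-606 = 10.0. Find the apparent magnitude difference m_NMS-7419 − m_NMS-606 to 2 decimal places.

L_NMS-7419/L_NMS-606 = (4.00)²(3.00)⁴ = 1296.
F_NMS-7419/F_NMS-606 = (L_NMS-7419/L_NMS-606)/(d_NMS-7419/d_NMS-606)² = 1296/100.0 = 12.96.
m_NMS-7419 − m_NMS-606 = −2.5 log₁₀(12.96) = -2.78.

-2.78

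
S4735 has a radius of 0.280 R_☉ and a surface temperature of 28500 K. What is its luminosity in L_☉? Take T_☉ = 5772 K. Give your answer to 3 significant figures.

L/L_☉ = (R/R_☉)² (T/T_☉)⁴ = (0.280)² × (28500/5772)⁴
       = 0.07840 × (4.938)⁴ = 0.07840 × 594.4 = 46.60.

46.6 L_☉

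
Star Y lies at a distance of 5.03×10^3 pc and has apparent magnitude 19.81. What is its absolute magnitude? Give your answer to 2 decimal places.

M = m − 5 log₁₀(d/10 pc) = 19.81 − 5 log₁₀(5.03×10^3/10)
  = 19.81 − 5 × 2.702 = 19.81 − 13.51 = 6.30.

6.30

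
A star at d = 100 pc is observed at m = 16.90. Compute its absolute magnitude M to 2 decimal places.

M = m − 5 log₁₀(d/10 pc) = 16.90 − 5 log₁₀(100/10)
  = 16.90 − 5 × 1.000 = 16.90 − 5.00 = 11.90.

11.90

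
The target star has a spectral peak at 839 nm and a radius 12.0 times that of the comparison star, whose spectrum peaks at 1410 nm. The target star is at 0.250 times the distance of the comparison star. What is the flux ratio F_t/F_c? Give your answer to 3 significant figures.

Wien's law: T_t/T_c = λ_c/λ_t = 1410/839 = 1.681.
L_t/L_c = (R_t/R_c)²(T_t/T_c)⁴ = (12.0)²(1.681)⁴ = 1149.
F_t/F_c = (L_t/L_c)/(d_t/d_c)² = 1149/(0.250)² = 1.838×10^4.

1.84×10^4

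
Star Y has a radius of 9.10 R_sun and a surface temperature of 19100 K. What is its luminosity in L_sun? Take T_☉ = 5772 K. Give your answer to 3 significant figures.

L/L_☉ = (R/R_☉)² (T/T_☉)⁴ = (9.10)² × (19100/5772)⁴
       = 82.81 × (3.309)⁴ = 82.81 × 119.9 = 9929.

9.93×10^3 L_sun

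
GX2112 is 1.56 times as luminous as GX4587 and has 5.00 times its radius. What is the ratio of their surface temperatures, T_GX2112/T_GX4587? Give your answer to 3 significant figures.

0.500

L ∝ R²T⁴ gives T ∝ (L/R²)^(1/4), so
T_GX2112/T_GX4587 = (1.56 / 5.00²)^(1/4) = (0.06240)^(1/4) = 0.4998.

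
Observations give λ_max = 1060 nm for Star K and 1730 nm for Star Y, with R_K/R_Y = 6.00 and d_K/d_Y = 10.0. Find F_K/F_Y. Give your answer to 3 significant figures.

Wien's law: T_K/T_Y = λ_Y/λ_K = 1730/1060 = 1.632.
L_K/L_Y = (R_K/R_Y)²(T_K/T_Y)⁴ = (6.00)²(1.632)⁴ = 255.4.
F_K/F_Y = (L_K/L_Y)/(d_K/d_Y)² = 255.4/(10.0)² = 2.554.

2.55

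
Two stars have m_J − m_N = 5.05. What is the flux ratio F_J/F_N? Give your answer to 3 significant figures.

0.00955

F_J/F_N = 10^(−(m_J − m_N)/2.5) = 10^(-5.05/2.5) = 10^-2.020 = 0.009550.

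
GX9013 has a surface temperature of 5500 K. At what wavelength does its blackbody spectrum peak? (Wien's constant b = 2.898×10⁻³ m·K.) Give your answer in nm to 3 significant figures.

λ_max = b/T = 2.898×10⁻³ / 5500 = 5.27×10^-7 m = 526.9 nm.

527 nm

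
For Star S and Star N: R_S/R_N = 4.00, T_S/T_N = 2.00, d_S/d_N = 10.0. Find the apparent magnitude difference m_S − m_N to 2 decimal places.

-1.02

L_S/L_N = (4.00)²(2.00)⁴ = 256.0.
F_S/F_N = (L_S/L_N)/(d_S/d_N)² = 256.0/100.0 = 2.560.
m_S − m_N = −2.5 log₁₀(2.560) = -1.02.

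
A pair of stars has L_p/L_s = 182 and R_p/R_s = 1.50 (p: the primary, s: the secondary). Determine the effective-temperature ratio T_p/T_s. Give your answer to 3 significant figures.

3.00

L ∝ R²T⁴ gives T ∝ (L/R²)^(1/4), so
T_p/T_s = (182 / 1.50²)^(1/4) = (80.89)^(1/4) = 2.999.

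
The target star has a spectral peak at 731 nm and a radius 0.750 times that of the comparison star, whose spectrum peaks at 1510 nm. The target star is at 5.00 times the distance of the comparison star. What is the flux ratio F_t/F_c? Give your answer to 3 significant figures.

Wien's law: T_t/T_c = λ_c/λ_t = 1510/731 = 2.066.
L_t/L_c = (R_t/R_c)²(T_t/T_c)⁴ = (0.750)²(2.066)⁴ = 10.24.
F_t/F_c = (L_t/L_c)/(d_t/d_c)² = 10.24/(5.00)² = 0.4097.

0.410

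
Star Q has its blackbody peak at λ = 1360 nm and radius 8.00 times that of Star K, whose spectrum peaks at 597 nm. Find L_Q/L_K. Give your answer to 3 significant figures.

Wien's law gives T ∝ 1/λ_max, so T_Q/T_K = λ_K/λ_Q = 597/1360 = 0.4390.
Then L ∝ R²T⁴ gives L_Q/L_K = (8.00)² × (0.4390)⁴ = 64.00 × 0.03713 = 2.376.

2.38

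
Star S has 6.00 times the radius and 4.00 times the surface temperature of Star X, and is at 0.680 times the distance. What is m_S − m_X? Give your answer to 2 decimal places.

-10.75

L_S/L_X = (6.00)²(4.00)⁴ = 9216.
F_S/F_X = (L_S/L_X)/(d_S/d_X)² = 9216/0.4624 = 1.993×10^4.
m_S − m_X = −2.5 log₁₀(1.993×10^4) = -10.75.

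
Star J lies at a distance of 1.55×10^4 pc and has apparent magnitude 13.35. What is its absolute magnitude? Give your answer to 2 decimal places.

-2.60

M = m − 5 log₁₀(d/10 pc) = 13.35 − 5 log₁₀(1.55×10^4/10)
  = 13.35 − 5 × 3.190 = 13.35 − 15.95 = -2.60.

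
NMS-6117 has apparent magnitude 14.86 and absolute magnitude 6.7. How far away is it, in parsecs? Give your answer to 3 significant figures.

m − M = 5 log₁₀(d/10 pc)
14.86 − (6.7) = 8.16 = 5 log₁₀(d/10)
d = 10 × 10^(8.16/5) = 10 × 10^1.632 = 428.5 pc.

429 pc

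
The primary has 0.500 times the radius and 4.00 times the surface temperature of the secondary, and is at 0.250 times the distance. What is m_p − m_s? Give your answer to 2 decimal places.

-7.53

L_p/L_s = (0.500)²(4.00)⁴ = 64.00.
F_p/F_s = (L_p/L_s)/(d_p/d_s)² = 64.00/0.06250 = 1024.
m_p − m_s = −2.5 log₁₀(1024) = -7.53.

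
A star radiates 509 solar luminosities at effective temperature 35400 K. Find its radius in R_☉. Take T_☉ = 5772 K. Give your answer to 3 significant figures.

0.600 R_☉

R/R_☉ = √(L/L_☉) / (T/T_☉)² = √(509) / (6.133)²
       = 22.56 / 37.61 = 0.5998.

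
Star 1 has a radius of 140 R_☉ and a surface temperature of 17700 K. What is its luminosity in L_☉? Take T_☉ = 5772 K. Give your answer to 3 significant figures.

L/L_☉ = (R/R_☉)² (T/T_☉)⁴ = (140)² × (17700/5772)⁴
       = 1.960×10^4 × (3.067)⁴ = 1.960×10^4 × 88.43 = 1.733×10^6.

1.73×10^6 L_☉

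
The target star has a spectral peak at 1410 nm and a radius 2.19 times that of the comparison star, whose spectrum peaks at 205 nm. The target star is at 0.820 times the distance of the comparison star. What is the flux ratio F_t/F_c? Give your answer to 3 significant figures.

Wien's law: T_t/T_c = λ_c/λ_t = 205/1410 = 0.1454.
L_t/L_c = (R_t/R_c)²(T_t/T_c)⁴ = (2.19)²(0.1454)⁴ = 0.002143.
F_t/F_c = (L_t/L_c)/(d_t/d_c)² = 0.002143/(0.820)² = 0.003187.

0.00319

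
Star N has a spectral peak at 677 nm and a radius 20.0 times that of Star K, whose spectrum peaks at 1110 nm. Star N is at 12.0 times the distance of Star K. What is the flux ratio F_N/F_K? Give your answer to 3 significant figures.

20.1

Wien's law: T_N/T_K = λ_K/λ_N = 1110/677 = 1.640.
L_N/L_K = (R_N/R_K)²(T_N/T_K)⁴ = (20.0)²(1.640)⁴ = 2891.
F_N/F_K = (L_N/L_K)/(d_N/d_K)² = 2891/(12.0)² = 20.07.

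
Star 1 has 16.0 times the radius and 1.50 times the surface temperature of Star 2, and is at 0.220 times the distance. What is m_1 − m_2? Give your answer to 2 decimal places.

-11.07

L_1/L_2 = (16.0)²(1.50)⁴ = 1296.
F_1/F_2 = (L_1/L_2)/(d_1/d_2)² = 1296/0.04840 = 2.678×10^4.
m_1 − m_2 = −2.5 log₁₀(2.678×10^4) = -11.07.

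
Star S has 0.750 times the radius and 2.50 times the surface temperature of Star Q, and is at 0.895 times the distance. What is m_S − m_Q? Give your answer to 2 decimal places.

-3.60

L_S/L_Q = (0.750)²(2.50)⁴ = 21.97.
F_S/F_Q = (L_S/L_Q)/(d_S/d_Q)² = 21.97/0.8010 = 27.43.
m_S − m_Q = −2.5 log₁₀(27.43) = -3.60.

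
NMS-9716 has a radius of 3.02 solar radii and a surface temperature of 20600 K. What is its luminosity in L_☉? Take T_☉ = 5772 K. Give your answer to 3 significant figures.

L/L_☉ = (R/R_☉)² (T/T_☉)⁴ = (3.02)² × (20600/5772)⁴
       = 9.120 × (3.569)⁴ = 9.120 × 162.2 = 1480.

1.48×10^3 L_☉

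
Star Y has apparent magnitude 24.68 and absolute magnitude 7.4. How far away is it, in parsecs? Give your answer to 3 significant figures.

m − M = 5 log₁₀(d/10 pc)
24.68 − (7.4) = 17.28 = 5 log₁₀(d/10)
d = 10 × 10^(17.28/5) = 10 × 10^3.456 = 2.858×10^4 pc.

2.86×10^4 pc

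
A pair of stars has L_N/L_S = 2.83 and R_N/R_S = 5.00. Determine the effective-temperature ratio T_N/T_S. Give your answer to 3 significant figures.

0.580

L ∝ R²T⁴ gives T ∝ (L/R²)^(1/4), so
T_N/T_S = (2.83 / 5.00²)^(1/4) = (0.1132)^(1/4) = 0.5800.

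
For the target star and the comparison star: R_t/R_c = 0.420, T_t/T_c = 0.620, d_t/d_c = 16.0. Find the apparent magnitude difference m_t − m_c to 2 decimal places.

9.98

L_t/L_c = (0.420)²(0.620)⁴ = 0.02607.
F_t/F_c = (L_t/L_c)/(d_t/d_c)² = 0.02607/256.0 = 1.018×10^-4.
m_t − m_c = −2.5 log₁₀(1.018×10^-4) = 9.98.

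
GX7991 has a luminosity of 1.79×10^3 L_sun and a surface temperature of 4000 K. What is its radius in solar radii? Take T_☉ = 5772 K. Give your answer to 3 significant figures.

88.1 solar radii

R/R_☉ = √(L/L_☉) / (T/T_☉)² = √(1.79×10^3) / (0.6930)²
       = 42.31 / 0.4802 = 88.10.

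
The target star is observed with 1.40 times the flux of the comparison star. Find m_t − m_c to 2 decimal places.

m_t − m_c = −2.5 log₁₀(F_t/F_c) = −2.5 log₁₀(1.40) = −2.5 × (0.146) = -0.365.

-0.37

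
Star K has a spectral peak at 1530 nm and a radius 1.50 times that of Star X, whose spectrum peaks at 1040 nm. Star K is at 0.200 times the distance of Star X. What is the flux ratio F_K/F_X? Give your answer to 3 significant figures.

Wien's law: T_K/T_X = λ_X/λ_K = 1040/1530 = 0.6797.
L_K/L_X = (R_K/R_X)²(T_K/T_X)⁴ = (1.50)²(0.6797)⁴ = 0.4803.
F_K/F_X = (L_K/L_X)/(d_K/d_X)² = 0.4803/(0.200)² = 12.01.

12.0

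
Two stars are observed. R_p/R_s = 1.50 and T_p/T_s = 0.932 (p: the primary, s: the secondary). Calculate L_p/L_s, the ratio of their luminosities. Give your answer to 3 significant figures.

From the Stefan–Boltzmann law, L ∝ R²T⁴, so
L_p/L_s = (R_p/R_s)² (T_p/T_s)⁴ = (1.50)² × (0.932)⁴ = 2.250 × 0.7545 = 1.698.

1.70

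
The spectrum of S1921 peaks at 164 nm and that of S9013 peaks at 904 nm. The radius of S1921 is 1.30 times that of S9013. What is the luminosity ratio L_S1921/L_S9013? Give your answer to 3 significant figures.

1.56×10^3

Wien's law gives T ∝ 1/λ_max, so T_S1921/T_S9013 = λ_S9013/λ_S1921 = 904/164 = 5.512.
Then L ∝ R²T⁴ gives L_S1921/L_S9013 = (1.30)² × (5.512)⁴ = 1.690 × 923.2 = 1560.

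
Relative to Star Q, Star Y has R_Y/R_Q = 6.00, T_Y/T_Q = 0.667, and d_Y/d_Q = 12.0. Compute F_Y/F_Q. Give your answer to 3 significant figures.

0.0495

L_Y/L_Q = (R_Y/R_Q)²(T_Y/T_Q)⁴ = (6.00)² × (0.667)⁴ = 7.125.
F_Y/F_Q = (L_Y/L_Q)/(d_Y/d_Q)² = 7.125 / (12.0)² = 0.04948.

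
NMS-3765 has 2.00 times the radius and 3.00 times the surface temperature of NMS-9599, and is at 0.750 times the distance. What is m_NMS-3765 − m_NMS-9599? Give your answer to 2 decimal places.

L_NMS-3765/L_NMS-9599 = (2.00)²(3.00)⁴ = 324.0.
F_NMS-3765/F_NMS-9599 = (L_NMS-3765/L_NMS-9599)/(d_NMS-3765/d_NMS-9599)² = 324.0/0.5625 = 576.0.
m_NMS-3765 − m_NMS-9599 = −2.5 log₁₀(576.0) = -6.90.

-6.90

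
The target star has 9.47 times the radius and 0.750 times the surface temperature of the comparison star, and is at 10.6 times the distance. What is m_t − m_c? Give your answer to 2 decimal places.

1.49

L_t/L_c = (9.47)²(0.750)⁴ = 28.38.
F_t/F_c = (L_t/L_c)/(d_t/d_c)² = 28.38/112.4 = 0.2525.
m_t − m_c = −2.5 log₁₀(0.2525) = 1.49.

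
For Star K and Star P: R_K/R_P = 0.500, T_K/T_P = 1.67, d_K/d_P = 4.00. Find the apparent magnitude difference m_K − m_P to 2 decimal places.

2.29

L_K/L_P = (0.500)²(1.67)⁴ = 1.944.
F_K/F_P = (L_K/L_P)/(d_K/d_P)² = 1.944/16.00 = 0.1215.
m_K − m_P = −2.5 log₁₀(0.1215) = 2.29.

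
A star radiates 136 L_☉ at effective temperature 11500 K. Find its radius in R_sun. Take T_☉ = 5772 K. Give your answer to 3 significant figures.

R/R_☉ = √(L/L_☉) / (T/T_☉)² = √(136) / (1.992)²
       = 11.66 / 3.970 = 2.938.

2.94 R_sun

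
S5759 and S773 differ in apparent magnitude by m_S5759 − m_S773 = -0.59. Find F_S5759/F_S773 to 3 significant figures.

F_S5759/F_S773 = 10^(−(m_S5759 − m_S773)/2.5) = 10^(0.59/2.5) = 10^0.236 = 1.722.

1.72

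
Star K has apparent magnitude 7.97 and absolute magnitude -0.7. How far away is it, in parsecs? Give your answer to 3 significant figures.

m − M = 5 log₁₀(d/10 pc)
7.97 − (-0.7) = 8.67 = 5 log₁₀(d/10)
d = 10 × 10^(8.67/5) = 10 × 10^1.734 = 542.0 pc.

542 pc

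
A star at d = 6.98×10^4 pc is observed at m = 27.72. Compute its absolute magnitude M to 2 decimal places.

M = m − 5 log₁₀(d/10 pc) = 27.72 − 5 log₁₀(6.98×10^4/10)
  = 27.72 − 5 × 3.844 = 27.72 − 19.22 = 8.50.

8.50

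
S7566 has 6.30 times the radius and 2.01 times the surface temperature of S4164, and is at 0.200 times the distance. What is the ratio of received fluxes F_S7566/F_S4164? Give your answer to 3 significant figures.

L_S7566/L_S4164 = (R_S7566/R_S4164)²(T_S7566/T_S4164)⁴ = (6.30)² × (2.01)⁴ = 647.8.
F_S7566/F_S4164 = (L_S7566/L_S4164)/(d_S7566/d_S4164)² = 647.8 / (0.200)² = 1.620×10^4.

1.62×10^4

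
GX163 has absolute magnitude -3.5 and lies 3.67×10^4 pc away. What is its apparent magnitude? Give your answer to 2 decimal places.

m = M + 5 log₁₀(d/10 pc) = -3.5 + 5 log₁₀(3.67×10^4/10)
  = -3.5 + 5 × 3.565 = -3.5 + 17.82 = 14.32.

14.32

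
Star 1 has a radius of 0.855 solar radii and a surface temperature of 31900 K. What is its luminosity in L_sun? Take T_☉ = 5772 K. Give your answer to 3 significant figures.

682 L_sun

L/L_☉ = (R/R_☉)² (T/T_☉)⁴ = (0.855)² × (31900/5772)⁴
       = 0.7310 × (5.527)⁴ = 0.7310 × 932.9 = 682.0.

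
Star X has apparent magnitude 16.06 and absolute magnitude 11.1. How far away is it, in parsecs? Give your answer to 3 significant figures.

98.2 pc

m − M = 5 log₁₀(d/10 pc)
16.06 − (11.1) = 4.96 = 5 log₁₀(d/10)
d = 10 × 10^(4.96/5) = 10 × 10^0.992 = 98.17 pc.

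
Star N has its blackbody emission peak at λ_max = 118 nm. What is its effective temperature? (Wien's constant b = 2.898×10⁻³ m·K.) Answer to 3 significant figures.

2.46×10^4 K

T = b/λ_max = 2.898×10⁻³ / (118×10⁻⁹) = 2.456×10^4 K.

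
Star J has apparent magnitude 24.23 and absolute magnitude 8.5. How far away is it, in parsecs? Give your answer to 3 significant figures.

m − M = 5 log₁₀(d/10 pc)
24.23 − (8.5) = 15.73 = 5 log₁₀(d/10)
d = 10 × 10^(15.73/5) = 10 × 10^3.146 = 1.400×10^4 pc.

1.40×10^4 pc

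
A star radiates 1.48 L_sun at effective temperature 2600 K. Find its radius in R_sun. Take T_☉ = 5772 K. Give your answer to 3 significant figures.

6.00 R_sun

R/R_☉ = √(L/L_☉) / (T/T_☉)² = √(1.48) / (0.4505)²
       = 1.217 / 0.2029 = 5.996.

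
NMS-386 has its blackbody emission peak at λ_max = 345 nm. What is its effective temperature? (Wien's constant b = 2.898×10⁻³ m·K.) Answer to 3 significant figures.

T = b/λ_max = 2.898×10⁻³ / (345×10⁻⁹) = 8400 K.

8.40×10^3 K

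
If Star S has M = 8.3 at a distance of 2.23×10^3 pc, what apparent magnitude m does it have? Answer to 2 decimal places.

20.04

m = M + 5 log₁₀(d/10 pc) = 8.3 + 5 log₁₀(2.23×10^3/10)
  = 8.3 + 5 × 2.348 = 8.3 + 11.74 = 20.04.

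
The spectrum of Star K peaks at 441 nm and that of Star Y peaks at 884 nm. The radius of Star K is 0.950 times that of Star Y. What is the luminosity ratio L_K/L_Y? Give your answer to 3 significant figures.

Wien's law gives T ∝ 1/λ_max, so T_K/T_Y = λ_Y/λ_K = 884/441 = 2.005.
Then L ∝ R²T⁴ gives L_K/L_Y = (0.950)² × (2.005)⁴ = 0.9025 × 16.15 = 14.57.

14.6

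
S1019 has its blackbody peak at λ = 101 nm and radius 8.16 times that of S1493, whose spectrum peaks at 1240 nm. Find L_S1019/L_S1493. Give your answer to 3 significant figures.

1.51×10^6

Wien's law gives T ∝ 1/λ_max, so T_S1019/T_S1493 = λ_S1493/λ_S1019 = 1240/101 = 12.28.
Then L ∝ R²T⁴ gives L_S1019/L_S1493 = (8.16)² × (12.28)⁴ = 66.59 × 2.272×10^4 = 1.513×10^6.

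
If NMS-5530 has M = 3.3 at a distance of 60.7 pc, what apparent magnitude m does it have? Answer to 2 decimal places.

7.22

m = M + 5 log₁₀(d/10 pc) = 3.3 + 5 log₁₀(60.7/10)
  = 3.3 + 5 × 0.783 = 3.3 + 3.92 = 7.22.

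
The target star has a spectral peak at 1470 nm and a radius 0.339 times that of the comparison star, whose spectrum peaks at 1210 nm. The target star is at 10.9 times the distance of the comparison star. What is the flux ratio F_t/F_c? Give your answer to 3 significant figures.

4.44×10^-4

Wien's law: T_t/T_c = λ_c/λ_t = 1210/1470 = 0.8231.
L_t/L_c = (R_t/R_c)²(T_t/T_c)⁴ = (0.339)²(0.8231)⁴ = 0.05276.
F_t/F_c = (L_t/L_c)/(d_t/d_c)² = 0.05276/(10.9)² = 4.440×10^-4.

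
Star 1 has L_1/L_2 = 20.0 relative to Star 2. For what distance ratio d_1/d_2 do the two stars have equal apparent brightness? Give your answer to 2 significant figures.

4.5

Equal flux requires L_1/d_1² = L_2/d_2², so d_1/d_2 = √(L_1/L_2)
= √(20.0) = 4.472.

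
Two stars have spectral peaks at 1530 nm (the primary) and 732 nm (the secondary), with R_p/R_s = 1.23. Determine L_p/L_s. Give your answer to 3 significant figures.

Wien's law gives T ∝ 1/λ_max, so T_p/T_s = λ_s/λ_p = 732/1530 = 0.4784.
Then L ∝ R²T⁴ gives L_p/L_s = (1.23)² × (0.4784)⁴ = 1.513 × 0.05239 = 0.07927.

0.0793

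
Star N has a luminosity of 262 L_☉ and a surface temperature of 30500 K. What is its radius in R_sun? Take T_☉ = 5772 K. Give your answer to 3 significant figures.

R/R_☉ = √(L/L_☉) / (T/T_☉)² = √(262) / (5.284)²
       = 16.19 / 27.92 = 0.5797.

0.580 R_sun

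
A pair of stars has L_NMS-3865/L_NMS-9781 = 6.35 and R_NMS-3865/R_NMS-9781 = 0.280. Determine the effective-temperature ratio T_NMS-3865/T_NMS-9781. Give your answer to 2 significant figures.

3.0

L ∝ R²T⁴ gives T ∝ (L/R²)^(1/4), so
T_NMS-3865/T_NMS-9781 = (6.35 / 0.280²)^(1/4) = (80.99)^(1/4) = 3.000.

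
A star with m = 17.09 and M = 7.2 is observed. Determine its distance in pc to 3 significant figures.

m − M = 5 log₁₀(d/10 pc)
17.09 − (7.2) = 9.89 = 5 log₁₀(d/10)
d = 10 × 10^(9.89/5) = 10 × 10^1.978 = 950.6 pc.

951 pc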